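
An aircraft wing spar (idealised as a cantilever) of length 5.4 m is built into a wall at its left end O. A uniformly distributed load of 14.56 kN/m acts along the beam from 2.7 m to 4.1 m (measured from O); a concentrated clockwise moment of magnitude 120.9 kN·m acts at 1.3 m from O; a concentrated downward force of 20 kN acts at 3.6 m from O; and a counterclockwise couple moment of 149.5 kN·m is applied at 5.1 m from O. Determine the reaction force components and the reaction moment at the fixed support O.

O_x = 0, O_y = 40.38 kN, M_O = 112.7 kN·m

Resultant of the distributed load: 14.56 × 1.4 = 20.384 kN at 3.4 m from O.
ΣF_x = 0: O_x = 0.
ΣF_y = 0: O_y − 14.56·1.4 − 20 = 0 → O_y = 40.38 kN.
ΣM about O: M_O − (14.56·1.4)·3.4 − 120.9 − 20·3.6 + 149.5 = 0 → M_O = 112.7 kN·m.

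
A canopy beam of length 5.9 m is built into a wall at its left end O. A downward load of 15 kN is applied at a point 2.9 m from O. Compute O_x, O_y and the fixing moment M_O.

ΣF_x = 0: O_x = 0.
ΣF_y = 0: O_y − 15 = 0 → O_y = 15.00 kN.
ΣM about O: M_O − 15·2.9 = 0 → M_O = 43.50 kN·m.

O_x = 0, O_y = 15.00 kN, M_O = 43.50 kN·m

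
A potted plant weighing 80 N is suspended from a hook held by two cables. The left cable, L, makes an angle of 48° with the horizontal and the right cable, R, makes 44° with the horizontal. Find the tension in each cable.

ΣF_x = 0: −T_L·cos48° + T_R·cos44° = 0 → T_R = 0.930201·T_L.
ΣF_y = 0: T_L·sin48° + T_R·sin44° = 80.
Substitute: T_L·(0.743145 + 0.930201·0.694658) = 80 → T_L = 57.5823 ≈ 57.58 N.
Then T_R = 0.930201 × 57.5823 = 53.56 N.

T_L = 57.58 N, T_R = 53.56 N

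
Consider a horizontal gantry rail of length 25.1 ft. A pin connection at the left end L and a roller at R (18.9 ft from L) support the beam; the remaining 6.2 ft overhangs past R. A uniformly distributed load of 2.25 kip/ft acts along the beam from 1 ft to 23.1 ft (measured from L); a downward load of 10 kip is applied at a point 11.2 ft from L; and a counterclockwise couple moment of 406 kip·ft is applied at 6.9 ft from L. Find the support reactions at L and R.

Resultant of the distributed load: 2.25 × 22.1 = 49.725 kip at 12.05 ft from L.
ΣM about L: R_y·18.9 − (2.25·22.1)·12.05 − 10·11.2 + 406 = 0 → R_y = 305.18625/18.9 = 16.1474 ≈ 16.15 kip.
ΣF_y = 0: L_y + 16.1474 − 2.25·22.1 − 10 = 0 → L_y = 43.58 kip.
ΣF_x = 0: no horizontal applied forces, so L_x = 0.

L_x = 0, L_y = 43.58 kip, R_y = 16.15 kip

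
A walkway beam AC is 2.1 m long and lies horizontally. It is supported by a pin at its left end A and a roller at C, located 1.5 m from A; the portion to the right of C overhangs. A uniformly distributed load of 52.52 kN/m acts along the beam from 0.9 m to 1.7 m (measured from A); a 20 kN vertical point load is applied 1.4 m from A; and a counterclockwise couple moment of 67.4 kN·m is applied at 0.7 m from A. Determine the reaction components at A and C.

Resultant of the distributed load: 52.52 × 0.8 = 42.016 kN at 1.3 m from A.
Moments about A: C_y·1.5 − (52.52·0.8)·1.3 − 20·1.4 + 67.4 = 0 → C_y = 15.2208/1.5 = 10.1472 ≈ 10.15 kN.
ΣF_y = 0: A_y + 10.1472 − 52.52·0.8 − 20 = 0 → A_y = 51.87 kN.
ΣF_x = 0: no horizontal applied forces, so A_x = 0.

A_x = 0, A_y = 51.87 kN, C_y = 10.15 kN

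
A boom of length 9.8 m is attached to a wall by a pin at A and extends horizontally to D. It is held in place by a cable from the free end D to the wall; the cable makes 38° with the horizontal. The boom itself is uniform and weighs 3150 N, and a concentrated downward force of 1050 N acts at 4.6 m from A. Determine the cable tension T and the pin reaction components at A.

T = 3359 N, A_x = 2647 N, A_y = 2132 N

ΣM about A: T·sin38°·9.8 − 3150·4.9 − 1050·4.6 = 0 → T = 20265/(9.8·0.615661) = 3358.76 ≈ 3359 N.
ΣF_x = 0: A_x − T·cos38° = 0 → A_x = 3358.76 × 0.788011 = 2647 N.
ΣF_y = 0: A_y + T·sin38° − 3150 − 1050 = 0 → A_y = 4200 − 3358.76 × 0.615661 = 2132 N.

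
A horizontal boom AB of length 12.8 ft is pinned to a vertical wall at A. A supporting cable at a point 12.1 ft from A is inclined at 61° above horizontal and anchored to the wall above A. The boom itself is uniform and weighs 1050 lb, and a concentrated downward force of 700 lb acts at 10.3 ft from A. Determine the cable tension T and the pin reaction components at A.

ΣM about A: T·sin61°·12.1 − 1050·6.4 − 700·10.3 = 0 → T = 13930/(12.1·0.87462) = 1316.27 ≈ 1316 lb.
ΣF_x = 0: A_x − T·cos61° = 0 → A_x = 1316.27 × 0.48481 = 638.1 lb.
ΣF_y = 0: A_y + T·sin61° − 1050 − 700 = 0 → A_y = 1750 − 1316.27 × 0.87462 = 598.8 lb.

T = 1316 lb, A_x = 638.1 lb, A_y = 598.8 lb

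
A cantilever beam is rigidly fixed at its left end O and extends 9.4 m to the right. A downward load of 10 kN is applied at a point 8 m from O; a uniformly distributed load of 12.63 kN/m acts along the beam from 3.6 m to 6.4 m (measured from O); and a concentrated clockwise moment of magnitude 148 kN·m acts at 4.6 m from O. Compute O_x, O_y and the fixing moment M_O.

Resultant of the distributed load: 12.63 × 2.8 = 35.364 kN at 5 m from O.
ΣF_x = 0: O_x = 0.
ΣF_y = 0: O_y − 10 − 12.63·2.8 = 0 → O_y = 45.36 kN.
ΣM about O: M_O − 10·8 − (12.63·2.8)·5 − 148 = 0 → M_O = 404.8 kN·m.

O_x = 0, O_y = 45.36 kN, M_O = 404.8 kN·m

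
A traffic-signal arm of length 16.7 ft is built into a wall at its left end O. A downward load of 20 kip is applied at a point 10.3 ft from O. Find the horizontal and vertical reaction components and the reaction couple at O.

ΣF_x = 0: O_x = 0.
ΣF_y = 0: O_y − 20 = 0 → O_y = 20.00 kip.
ΣM about O: M_O − 20·10.3 = 0 → M_O = 206.0 kip·ft.

O_x = 0, O_y = 20.00 kip, M_O = 206.0 kip·ft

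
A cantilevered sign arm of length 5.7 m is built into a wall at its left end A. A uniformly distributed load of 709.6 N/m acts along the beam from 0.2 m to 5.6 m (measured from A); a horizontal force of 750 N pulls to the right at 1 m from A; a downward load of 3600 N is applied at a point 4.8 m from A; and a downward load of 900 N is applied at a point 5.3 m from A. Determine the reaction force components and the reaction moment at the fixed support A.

A_x = -750.0 N, A_y = 8332 N, M_A = 33160 N·m

Resultant of the distributed load: 709.6 × 5.4 = 3831.84 N at 2.9 m from A.
ΣF_x = 0: A_x + 750 = 0 → A_x = -750.0 N.
ΣF_y = 0: A_y − 709.6·5.4 − 3600 − 900 = 0 → A_y = 8332 N.
ΣM about A: M_A − (709.6·5.4)·2.9 − 3600·4.8 − 900·5.3 = 0 → M_A = 33160 N·m.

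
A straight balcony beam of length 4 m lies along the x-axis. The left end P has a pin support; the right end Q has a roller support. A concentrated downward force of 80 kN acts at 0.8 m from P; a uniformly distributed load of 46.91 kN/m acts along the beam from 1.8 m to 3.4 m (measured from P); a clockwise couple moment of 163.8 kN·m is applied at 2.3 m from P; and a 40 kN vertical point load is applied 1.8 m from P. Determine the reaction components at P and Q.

Resultant of the distributed load: 46.91 × 1.6 = 75.056 kN at 2.6 m from P.
Taking moments about P: Q_y·4 − 80·0.8 − (46.91·1.6)·2.6 − 163.8 − 40·1.8 = 0 → Q_y = 494.9456/4 = 123.736 ≈ 123.7 kN.
ΣF_y = 0: P_y + 123.736 − 80 − 46.91·1.6 − 40 = 0 → P_y = 71.32 kN.
ΣF_x = 0: no horizontal applied forces, so P_x = 0.

P_x = 0, P_y = 71.32 kN, Q_y = 123.7 kN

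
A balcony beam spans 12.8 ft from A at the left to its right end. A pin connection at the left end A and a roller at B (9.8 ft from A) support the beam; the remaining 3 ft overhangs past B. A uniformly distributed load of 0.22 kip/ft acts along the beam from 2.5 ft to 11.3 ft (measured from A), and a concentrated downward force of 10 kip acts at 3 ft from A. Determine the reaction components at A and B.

Resultant of the distributed load: 0.22 × 8.8 = 1.936 kip at 6.9 ft from A.
Moments about A: B_y·9.8 − (0.22·8.8)·6.9 − 10·3 = 0 → B_y = 43.3584/9.8 = 4.42433 ≈ 4.424 kip.
ΣF_y = 0: A_y + 4.42433 − 0.22·8.8 − 10 = 0 → A_y = 7.512 kip.
ΣF_x = 0: no horizontal applied forces, so A_x = 0.

A_x = 0, A_y = 7.512 kip, B_y = 4.424 kip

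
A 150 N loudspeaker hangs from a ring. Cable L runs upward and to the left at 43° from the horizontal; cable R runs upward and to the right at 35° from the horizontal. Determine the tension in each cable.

ΣF_x = 0: −T_L·cos43° + T_R·cos35° = 0 → T_R = 0.892818·T_L.
ΣF_y = 0: T_L·sin43° + T_R·sin35° = 150.
Substitute: T_L·(0.681998 + 0.892818·0.573576) = 150 → T_L = 125.618 ≈ 125.6 N.
Then T_R = 0.892818 × 125.618 = 112.2 N.

T_L = 125.6 N, T_R = 112.2 N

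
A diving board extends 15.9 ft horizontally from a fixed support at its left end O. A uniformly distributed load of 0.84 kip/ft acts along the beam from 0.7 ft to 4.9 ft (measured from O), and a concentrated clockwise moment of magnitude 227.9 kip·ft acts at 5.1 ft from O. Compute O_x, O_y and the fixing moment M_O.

O_x = 0, O_y = 3.528 kip, M_O = 237.8 kip·ft

Resultant of the distributed load: 0.84 × 4.2 = 3.528 kip at 2.8 ft from O.
ΣF_x = 0: O_x = 0.
ΣF_y = 0: O_y − 0.84·4.2 = 0 → O_y = 3.528 kip.
ΣM about O: M_O − (0.84·4.2)·2.8 − 227.9 = 0 → M_O = 237.8 kip·ft.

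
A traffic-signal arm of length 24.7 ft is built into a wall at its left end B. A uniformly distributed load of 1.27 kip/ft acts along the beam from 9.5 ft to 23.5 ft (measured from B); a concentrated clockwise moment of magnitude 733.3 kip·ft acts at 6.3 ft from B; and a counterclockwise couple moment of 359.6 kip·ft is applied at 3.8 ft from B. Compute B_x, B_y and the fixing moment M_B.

Resultant of the distributed load: 1.27 × 14 = 17.78 kip at 16.5 ft from B.
ΣF_x = 0: B_x = 0.
ΣF_y = 0: B_y − 1.27·14 = 0 → B_y = 17.78 kip.
ΣM about B: M_B − (1.27·14)·16.5 − 733.3 + 359.6 = 0 → M_B = 667.1 kip·ft.

B_x = 0, B_y = 17.78 kip, M_B = 667.1 kip·ft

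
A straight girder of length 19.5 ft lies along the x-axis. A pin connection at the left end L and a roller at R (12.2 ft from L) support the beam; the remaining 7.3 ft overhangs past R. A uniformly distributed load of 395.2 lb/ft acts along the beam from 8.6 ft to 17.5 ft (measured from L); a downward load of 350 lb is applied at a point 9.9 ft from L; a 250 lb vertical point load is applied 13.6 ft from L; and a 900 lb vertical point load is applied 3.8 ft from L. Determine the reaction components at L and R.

Resultant of the distributed load: 395.2 × 8.9 = 3517.28 lb at 13.05 ft from L.
Moments about L: R_y·12.2 − (395.2·8.9)·13.05 − 350·9.9 − 250·13.6 − 900·3.8 = 0 → R_y = 56185.504/12.2 = 4605.37 ≈ 4605 lb.
ΣF_y = 0: L_y + 4605.37 − 395.2·8.9 − 350 − 250 − 900 = 0 → L_y = 411.9 lb.
ΣF_x = 0: no horizontal applied forces, so L_x = 0.

L_x = 0, L_y = 411.9 lb, R_y = 4605 lb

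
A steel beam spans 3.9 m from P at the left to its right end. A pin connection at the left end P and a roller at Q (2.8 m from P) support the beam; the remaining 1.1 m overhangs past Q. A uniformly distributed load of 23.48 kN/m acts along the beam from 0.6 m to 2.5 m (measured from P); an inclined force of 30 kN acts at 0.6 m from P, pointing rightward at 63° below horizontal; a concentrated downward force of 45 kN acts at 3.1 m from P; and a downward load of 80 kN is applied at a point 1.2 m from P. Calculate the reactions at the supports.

Resultant of the distributed load: 23.48 × 1.9 = 44.612 kN at 1.55 m from P.
Moments about P: Q_y·2.8 − (23.48·1.9)·1.55 − 30·sin63°·0.6 − 45·3.1 − 80·1.2 = 0 → Q_y = 320.687/2.8 = 114.531 ≈ 114.5 kN.
ΣF_y = 0: P_y + 114.531 − 23.48·1.9 − 30·sin63° − 45 − 80 = 0 → P_y = 81.81 kN.
ΣF_x = 0: P_x + 30·cos63° = 0 → P_x = -13.62 kN.

P_x = -13.62 kN, P_y = 81.81 kN, Q_y = 114.5 kN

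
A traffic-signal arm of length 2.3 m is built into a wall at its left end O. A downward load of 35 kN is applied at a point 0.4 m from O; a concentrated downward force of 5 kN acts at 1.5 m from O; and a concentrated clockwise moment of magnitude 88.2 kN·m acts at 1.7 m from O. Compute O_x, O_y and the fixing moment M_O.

O_x = 0, O_y = 40.00 kN, M_O = 109.7 kN·m

ΣF_x = 0: O_x = 0.
ΣF_y = 0: O_y − 35 − 5 = 0 → O_y = 40.00 kN.
ΣM about O: M_O − 35·0.4 − 5·1.5 − 88.2 = 0 → M_O = 109.7 kN·m.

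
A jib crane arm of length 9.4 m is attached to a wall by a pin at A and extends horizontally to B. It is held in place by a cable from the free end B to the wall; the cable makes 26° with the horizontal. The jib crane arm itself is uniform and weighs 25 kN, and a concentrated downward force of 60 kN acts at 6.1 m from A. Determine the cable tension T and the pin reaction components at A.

T = 117.3 kN, A_x = 105.5 kN, A_y = 33.56 kN

ΣM about A: T·sin26°·9.4 − 25·4.7 − 60·6.1 = 0 → T = 483.5/(9.4·0.438371) = 117.335 ≈ 117.3 kN.
ΣF_x = 0: A_x − T·cos26° = 0 → A_x = 117.335 × 0.898794 = 105.5 kN.
ΣF_y = 0: A_y + T·sin26° − 25 − 60 = 0 → A_y = 85 − 117.335 × 0.438371 = 33.56 kN.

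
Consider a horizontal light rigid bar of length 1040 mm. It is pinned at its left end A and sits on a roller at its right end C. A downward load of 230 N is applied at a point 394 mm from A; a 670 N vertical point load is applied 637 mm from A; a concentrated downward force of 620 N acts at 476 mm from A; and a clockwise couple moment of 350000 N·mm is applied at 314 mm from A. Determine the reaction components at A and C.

Taking moments about A: C_y·1040 − 230·394 − 670·637 − 620·476 − 350000 = 0 → C_y = 1162530/1040 = 1117.82 ≈ 1118 N.
ΣF_y = 0: A_y + 1117.82 − 230 − 670 − 620 = 0 → A_y = 402.2 N.
ΣF_x = 0: no horizontal applied forces, so A_x = 0.

A_x = 0, A_y = 402.2 N, C_y = 1118 N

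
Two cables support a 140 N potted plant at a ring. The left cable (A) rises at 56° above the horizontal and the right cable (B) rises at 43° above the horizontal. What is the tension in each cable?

ΣF_x = 0: −T_A·cos56° + T_B·cos43° = 0 → T_B = 0.7646·T_A.
ΣF_y = 0: T_A·sin56° + T_B·sin43° = 140.
Substitute: T_A·(0.829038 + 0.7646·0.681998) = 140 → T_A = 103.666 ≈ 103.7 N.
Then T_B = 0.7646 × 103.666 = 79.26 N.

T_A = 103.7 N, T_B = 79.26 N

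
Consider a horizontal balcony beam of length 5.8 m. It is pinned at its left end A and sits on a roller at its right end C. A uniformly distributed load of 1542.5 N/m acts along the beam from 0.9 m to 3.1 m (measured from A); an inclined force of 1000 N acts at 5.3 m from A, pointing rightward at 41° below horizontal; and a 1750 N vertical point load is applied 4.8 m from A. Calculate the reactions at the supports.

A_x = -754.7 N, A_y = 2582 N, C_y = 3218 N

Resultant of the distributed load: 1542.5 × 2.2 = 3393.5 N at 2 m from A.
Moments about A: C_y·5.8 − (1542.5·2.2)·2 − 1000·sin41°·5.3 − 1750·4.8 = 0 → C_y = 18664.1/5.8 = 3217.95 ≈ 3218 N.
ΣF_y = 0: A_y + 3217.95 − 1542.5·2.2 − 1000·sin41° − 1750 = 0 → A_y = 2582 N.
ΣF_x = 0: A_x + 1000·cos41° = 0 → A_x = -754.7 N.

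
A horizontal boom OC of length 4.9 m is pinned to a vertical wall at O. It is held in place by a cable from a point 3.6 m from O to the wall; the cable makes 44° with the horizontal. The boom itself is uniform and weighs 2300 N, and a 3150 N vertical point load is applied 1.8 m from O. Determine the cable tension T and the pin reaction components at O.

T = 4521 N, O_x = 3252 N, O_y = 2310 N

ΣM about O: T·sin44°·3.6 − 2300·2.45 − 3150·1.8 = 0 → T = 11305/(3.6·0.694658) = 4520.61 ≈ 4521 N.
ΣF_x = 0: O_x − T·cos44° = 0 → O_x = 4520.61 × 0.71934 = 3252 N.
ΣF_y = 0: O_y + T·sin44° − 2300 − 3150 = 0 → O_y = 5450 − 4520.61 × 0.694658 = 2310 N.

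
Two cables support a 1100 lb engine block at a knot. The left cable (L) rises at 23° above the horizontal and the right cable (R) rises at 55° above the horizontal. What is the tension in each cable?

T_L = 645.0 lb, T_R = 1035 lb

ΣF_x = 0: −T_L·cos23° + T_R·cos55° = 0 → T_R = 1.60485·T_L.
ΣF_y = 0: T_L·sin23° + T_R·sin55° = 1100.
Substitute: T_L·(0.390731 + 1.60485·0.819152) = 1100 → T_L = 645.03 ≈ 645.0 lb.
Then T_R = 1.60485 × 645.03 = 1035 lb.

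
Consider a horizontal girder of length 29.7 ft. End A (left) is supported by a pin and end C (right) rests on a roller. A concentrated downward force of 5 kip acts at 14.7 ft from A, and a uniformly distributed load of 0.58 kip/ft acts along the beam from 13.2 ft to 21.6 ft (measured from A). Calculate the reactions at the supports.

Resultant of the distributed load: 0.58 × 8.4 = 4.872 kip at 17.4 ft from A.
ΣM about A: C_y·29.7 − 5·14.7 − (0.58·8.4)·17.4 = 0 → C_y = 158.2728/29.7 = 5.32905 ≈ 5.329 kip.
ΣF_y = 0: A_y + 5.32905 − 5 − 0.58·8.4 = 0 → A_y = 4.543 kip.
ΣF_x = 0: no horizontal applied forces, so A_x = 0.

A_x = 0, A_y = 4.543 kip, C_y = 5.329 kip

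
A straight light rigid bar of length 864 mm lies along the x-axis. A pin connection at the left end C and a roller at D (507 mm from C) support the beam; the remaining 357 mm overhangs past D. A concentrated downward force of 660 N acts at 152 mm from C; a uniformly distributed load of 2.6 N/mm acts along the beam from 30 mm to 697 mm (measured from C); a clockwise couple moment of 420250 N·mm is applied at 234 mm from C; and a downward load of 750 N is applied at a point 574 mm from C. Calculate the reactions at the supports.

Resultant of the distributed load: 2.6 × 667 = 1734.2 N at 363.5 mm from C.
Taking moments about C: D_y·507 − 660·152 − (2.6·667)·363.5 − 420250 − 750·574 = 0 → D_y = 1581451.7/507 = 3119.23 ≈ 3119 N.
ΣF_y = 0: C_y + 3119.23 − 660 − 2.6·667 − 750 = 0 → C_y = 24.97 N.
ΣF_x = 0: no horizontal applied forces, so C_x = 0.

C_x = 0, C_y = 24.97 N, D_y = 3119 N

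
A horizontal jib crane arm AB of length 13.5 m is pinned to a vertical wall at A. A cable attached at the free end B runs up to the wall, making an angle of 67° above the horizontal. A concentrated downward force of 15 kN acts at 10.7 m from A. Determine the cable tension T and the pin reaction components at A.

ΣM about A: T·sin67°·13.5 − 15·10.7 = 0 → T = 160.5/(13.5·0.920505) = 12.9156 ≈ 12.92 kN.
ΣF_x = 0: A_x − T·cos67° = 0 → A_x = 12.9156 × 0.390731 = 5.047 kN.
ΣF_y = 0: A_y + T·sin67° − 15 = 0 → A_y = 15 − 12.9156 × 0.920505 = 3.111 kN.

T = 12.92 kN, A_x = 5.047 kN, A_y = 3.111 kN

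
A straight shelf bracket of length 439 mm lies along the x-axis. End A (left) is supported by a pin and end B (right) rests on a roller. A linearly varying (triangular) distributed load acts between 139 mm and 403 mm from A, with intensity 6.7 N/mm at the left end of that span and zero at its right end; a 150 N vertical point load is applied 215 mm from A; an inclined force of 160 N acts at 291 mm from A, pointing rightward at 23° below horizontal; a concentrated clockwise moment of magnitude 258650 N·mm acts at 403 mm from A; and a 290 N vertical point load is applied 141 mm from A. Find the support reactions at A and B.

A_x = -147.3 N, A_y = 132.4 N, B_y = 1255 N

Resultant of the triangular load: ½ × 6.7 × 264 = 884.4 N, acting at 227 mm from A (one-third of the span from the peak).
ΣM about A: B_y·439 − (½·6.7·264)·227 − 150·215 − 160·sin23°·291 − 258650 − 290·141 = 0 → B_y = 550741/439 = 1254.54 ≈ 1255 N.
ΣF_y = 0: A_y + 1254.54 − ½·6.7·264 − 150 − 160·sin23° − 290 = 0 → A_y = 132.4 N.
ΣF_x = 0: A_x + 160·cos23° = 0 → A_x = -147.3 N.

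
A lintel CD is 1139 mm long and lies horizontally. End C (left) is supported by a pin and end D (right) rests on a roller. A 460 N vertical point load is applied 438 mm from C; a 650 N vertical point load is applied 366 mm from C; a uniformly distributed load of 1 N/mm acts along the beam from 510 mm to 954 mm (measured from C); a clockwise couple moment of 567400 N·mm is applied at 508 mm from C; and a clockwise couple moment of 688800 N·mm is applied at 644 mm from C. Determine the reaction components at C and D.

C_x = 0, C_y = -220.0 N, D_y = 1774 N

Resultant of the distributed load: 1 × 444 = 444 N at 732 mm from C.
Moments about C: D_y·1139 − 460·438 − 650·366 − (1·444)·732 − 567400 − 688800 = 0 → D_y = 2020588/1139 = 1774 N.
ΣF_y = 0: C_y + 1774 − 460 − 650 − 1·444 = 0 → C_y = -220.0 N.
ΣF_x = 0: no horizontal applied forces, so C_x = 0.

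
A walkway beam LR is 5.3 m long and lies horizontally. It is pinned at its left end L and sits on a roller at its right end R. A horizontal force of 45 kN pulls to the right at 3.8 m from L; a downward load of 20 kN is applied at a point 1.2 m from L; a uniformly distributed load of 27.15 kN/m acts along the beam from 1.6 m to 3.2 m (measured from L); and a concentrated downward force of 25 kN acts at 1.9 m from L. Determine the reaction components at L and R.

Resultant of the distributed load: 27.15 × 1.6 = 43.44 kN at 2.4 m from L.
Taking moments about L: R_y·5.3 − 20·1.2 − (27.15·1.6)·2.4 − 25·1.9 = 0 → R_y = 175.756/5.3 = 33.1615 ≈ 33.16 kN.
ΣF_y = 0: L_y + 33.1615 − 20 − 27.15·1.6 − 25 = 0 → L_y = 55.28 kN.
ΣF_x = 0: L_x + 45 = 0 → L_x = -45.00 kN.

L_x = -45.00 kN, L_y = 55.28 kN, R_y = 33.16 kN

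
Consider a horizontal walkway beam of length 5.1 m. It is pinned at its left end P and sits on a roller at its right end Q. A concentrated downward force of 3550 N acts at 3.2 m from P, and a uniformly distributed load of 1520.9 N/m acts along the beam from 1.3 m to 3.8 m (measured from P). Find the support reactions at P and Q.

P_x = 0, P_y = 3224 N, Q_y = 4129 N

Resultant of the distributed load: 1520.9 × 2.5 = 3802.25 N at 2.55 m from P.
Moments about P: Q_y·5.1 − 3550·3.2 − (1520.9·2.5)·2.55 = 0 → Q_y = 21055.7375/5.1 = 4128.58 ≈ 4129 N.
ΣF_y = 0: P_y + 4128.58 − 3550 − 1520.9·2.5 = 0 → P_y = 3224 N.
ΣF_x = 0: no horizontal applied forces, so P_x = 0.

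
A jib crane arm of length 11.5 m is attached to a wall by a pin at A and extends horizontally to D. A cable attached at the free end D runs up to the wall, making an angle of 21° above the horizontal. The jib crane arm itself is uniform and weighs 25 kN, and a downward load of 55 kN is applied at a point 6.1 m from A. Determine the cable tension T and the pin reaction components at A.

ΣM about A: T·sin21°·11.5 − 25·5.75 − 55·6.1 = 0 → T = 479.25/(11.5·0.358368) = 116.288 ≈ 116.3 kN.
ΣF_x = 0: A_x − T·cos21° = 0 → A_x = 116.288 × 0.93358 = 108.6 kN.
ΣF_y = 0: A_y + T·sin21° − 25 − 55 = 0 → A_y = 80 − 116.288 × 0.358368 = 38.33 kN.

T = 116.3 kN, A_x = 108.6 kN, A_y = 38.33 kN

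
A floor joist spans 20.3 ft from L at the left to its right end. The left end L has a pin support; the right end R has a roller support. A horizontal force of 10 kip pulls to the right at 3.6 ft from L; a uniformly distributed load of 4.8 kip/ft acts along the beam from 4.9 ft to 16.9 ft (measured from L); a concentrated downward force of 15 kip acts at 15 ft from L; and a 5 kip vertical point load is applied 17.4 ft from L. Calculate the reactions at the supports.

Resultant of the distributed load: 4.8 × 12 = 57.6 kip at 10.9 ft from L.
Taking moments about L: R_y·20.3 − (4.8·12)·10.9 − 15·15 − 5·17.4 = 0 → R_y = 939.84/20.3 = 46.2975 ≈ 46.30 kip.
ΣF_y = 0: L_y + 46.2975 − 4.8·12 − 15 − 5 = 0 → L_y = 31.30 kip.
ΣF_x = 0: L_x + 10 = 0 → L_x = -10.00 kip.

L_x = -10.00 kip, L_y = 31.30 kip, R_y = 46.30 kip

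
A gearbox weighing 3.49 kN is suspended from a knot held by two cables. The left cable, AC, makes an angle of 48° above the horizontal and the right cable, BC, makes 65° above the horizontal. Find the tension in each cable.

T_AC = 1.602 kN, T_BC = 2.537 kN

ΣF_x = 0: −T_AC·cos48° + T_BC·cos65° = 0 → T_BC = 1.5833·T_AC.
ΣF_y = 0: T_AC·sin48° + T_BC·sin65° = 3.49.
Substitute: T_AC·(0.743145 + 1.5833·0.906308) = 3.49 → T_AC = 1.60231 ≈ 1.602 kN.
Then T_BC = 1.5833 × 1.60231 = 2.537 kN.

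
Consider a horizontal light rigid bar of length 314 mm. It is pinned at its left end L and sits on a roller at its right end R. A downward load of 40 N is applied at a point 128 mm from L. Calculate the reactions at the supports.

L_x = 0, L_y = 23.69 N, R_y = 16.31 N

Taking moments about L: R_y·314 − 40·128 = 0 → R_y = 5120/314 = 16.3057 ≈ 16.31 N.
ΣF_y = 0: L_y + 16.3057 − 40 = 0 → L_y = 23.69 N.
ΣF_x = 0: no horizontal applied forces, so L_x = 0.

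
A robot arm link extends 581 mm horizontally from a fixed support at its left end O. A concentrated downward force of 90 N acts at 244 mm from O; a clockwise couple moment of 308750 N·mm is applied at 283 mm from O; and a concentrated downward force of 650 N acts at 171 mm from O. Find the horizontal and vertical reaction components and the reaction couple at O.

O_x = 0, O_y = 740.0 N, M_O = 441900 N·mm

ΣF_x = 0: O_x = 0.
ΣF_y = 0: O_y − 90 − 650 = 0 → O_y = 740.0 N.
ΣM about O: M_O − 90·244 − 308750 − 650·171 = 0 → M_O = 441900 N·mm.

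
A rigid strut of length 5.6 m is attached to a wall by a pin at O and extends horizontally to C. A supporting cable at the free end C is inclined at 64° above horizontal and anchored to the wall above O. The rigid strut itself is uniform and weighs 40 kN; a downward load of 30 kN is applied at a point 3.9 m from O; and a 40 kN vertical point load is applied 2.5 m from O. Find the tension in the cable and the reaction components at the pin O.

ΣM about O: T·sin64°·5.6 − 40·2.8 − 30·3.9 − 40·2.5 = 0 → T = 329/(5.6·0.898794) = 65.3654 ≈ 65.37 kN.
ΣF_x = 0: O_x − T·cos64° = 0 → O_x = 65.3654 × 0.438371 = 28.65 kN.
ΣF_y = 0: O_y + T·sin64° − 40 − 30 − 40 = 0 → O_y = 110 − 65.3654 × 0.898794 = 51.25 kN.

T = 65.37 kN, O_x = 28.65 kN, O_y = 51.25 kN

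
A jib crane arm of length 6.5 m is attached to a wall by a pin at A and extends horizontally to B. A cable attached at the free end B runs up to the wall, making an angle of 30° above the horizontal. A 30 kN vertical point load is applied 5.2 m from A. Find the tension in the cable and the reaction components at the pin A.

T = 48.00 kN, A_x = 41.57 kN, A_y = 6.000 kN

ΣM about A: T·sin30°·6.5 − 30·5.2 = 0 → T = 156/(6.5·0.5) = 48.00 kN.
ΣF_x = 0: A_x − T·cos30° = 0 → A_x = 48 × 0.866025 = 41.57 kN.
ΣF_y = 0: A_y + T·sin30° − 30 = 0 → A_y = 30 − 48 × 0.5 = 6.000 kN.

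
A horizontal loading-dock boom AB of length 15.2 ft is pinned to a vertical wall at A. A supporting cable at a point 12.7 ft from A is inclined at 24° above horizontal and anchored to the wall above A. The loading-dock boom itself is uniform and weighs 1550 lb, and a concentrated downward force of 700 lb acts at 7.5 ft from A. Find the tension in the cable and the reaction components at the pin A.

ΣM about A: T·sin24°·12.7 − 1550·7.6 − 700·7.5 = 0 → T = 17030/(12.7·0.406737) = 3296.84 ≈ 3297 lb.
ΣF_x = 0: A_x − T·cos24° = 0 → A_x = 3296.84 × 0.913545 = 3012 lb.
ΣF_y = 0: A_y + T·sin24° − 1550 − 700 = 0 → A_y = 2250 − 3296.84 × 0.406737 = 909.1 lb.

T = 3297 lb, A_x = 3012 lb, A_y = 909.1 lb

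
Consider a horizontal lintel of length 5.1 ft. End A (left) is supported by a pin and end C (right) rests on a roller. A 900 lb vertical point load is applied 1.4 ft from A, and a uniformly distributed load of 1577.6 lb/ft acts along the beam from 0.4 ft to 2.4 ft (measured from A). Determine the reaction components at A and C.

A_x = 0, A_y = 2942 lb, C_y = 1113 lb

Resultant of the distributed load: 1577.6 × 2 = 3155.2 lb at 1.4 ft from A.
Taking moments about A: C_y·5.1 − 900·1.4 − (1577.6·2)·1.4 = 0 → C_y = 5677.28/5.1 = 1113.19 ≈ 1113 lb.
ΣF_y = 0: A_y + 1113.19 − 900 − 1577.6·2 = 0 → A_y = 2942 lb.
ΣF_x = 0: no horizontal applied forces, so A_x = 0.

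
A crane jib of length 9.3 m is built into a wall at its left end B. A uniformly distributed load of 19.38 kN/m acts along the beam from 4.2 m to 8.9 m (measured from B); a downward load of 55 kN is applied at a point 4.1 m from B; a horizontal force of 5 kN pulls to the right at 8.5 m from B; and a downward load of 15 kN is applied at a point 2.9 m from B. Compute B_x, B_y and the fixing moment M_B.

Resultant of the distributed load: 19.38 × 4.7 = 91.086 kN at 6.55 m from B.
ΣF_x = 0: B_x + 5 = 0 → B_x = -5.000 kN.
ΣF_y = 0: B_y − 19.38·4.7 − 55 − 15 = 0 → B_y = 161.1 kN.
ΣM about B: M_B − (19.38·4.7)·6.55 − 55·4.1 − 15·2.9 = 0 → M_B = 865.6 kN·m.

B_x = -5.000 kN, B_y = 161.1 kN, M_B = 865.6 kN·m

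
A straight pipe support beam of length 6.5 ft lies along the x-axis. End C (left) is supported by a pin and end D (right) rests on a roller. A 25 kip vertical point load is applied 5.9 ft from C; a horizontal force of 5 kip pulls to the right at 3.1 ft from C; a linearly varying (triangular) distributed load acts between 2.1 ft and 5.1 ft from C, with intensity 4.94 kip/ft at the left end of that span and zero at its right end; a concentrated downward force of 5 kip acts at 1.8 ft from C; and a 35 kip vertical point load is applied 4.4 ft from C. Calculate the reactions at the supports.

C_x = -5.000 kip, C_y = 21.11 kip, D_y = 51.30 kip

Resultant of the triangular load: ½ × 4.94 × 3 = 7.41 kip, acting at 3.1 ft from C (one-third of the span from the peak).
Taking moments about C: D_y·6.5 − 25·5.9 − (½·4.94·3)·3.1 − 5·1.8 − 35·4.4 = 0 → D_y = 333.471/6.5 = 51.3032 ≈ 51.30 kip.
ΣF_y = 0: C_y + 51.3032 − 25 − ½·4.94·3 − 5 − 35 = 0 → C_y = 21.11 kip.
ΣF_x = 0: C_x + 5 = 0 → C_x = -5.000 kip.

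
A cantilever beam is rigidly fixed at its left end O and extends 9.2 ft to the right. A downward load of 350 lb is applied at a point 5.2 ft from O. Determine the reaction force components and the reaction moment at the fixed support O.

O_x = 0, O_y = 350.0 lb, M_O = 1820 lb·ft

ΣF_x = 0: O_x = 0.
ΣF_y = 0: O_y − 350 = 0 → O_y = 350.0 lb.
ΣM about O: M_O − 350·5.2 = 0 → M_O = 1820 lb·ft.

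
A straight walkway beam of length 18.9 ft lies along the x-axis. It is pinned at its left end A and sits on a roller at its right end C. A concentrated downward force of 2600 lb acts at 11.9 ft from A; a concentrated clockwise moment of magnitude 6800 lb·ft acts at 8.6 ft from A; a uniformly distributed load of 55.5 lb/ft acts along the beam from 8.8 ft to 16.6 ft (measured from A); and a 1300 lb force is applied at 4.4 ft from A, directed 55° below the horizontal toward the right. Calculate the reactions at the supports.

A_x = -745.6 lb, A_y = 1562 lb, C_y = 2536 lb

Resultant of the distributed load: 55.5 × 7.8 = 432.9 lb at 12.7 ft from A.
ΣM about A: C_y·18.9 − 2600·11.9 − 6800 − (55.5·7.8)·12.7 − 1300·sin55°·4.4 = 0 → C_y = 47923.4/18.9 = 2535.63 ≈ 2536 lb.
ΣF_y = 0: A_y + 2535.63 − 2600 − 55.5·7.8 − 1300·sin55° = 0 → A_y = 1562 lb.
ΣF_x = 0: A_x + 1300·cos55° = 0 → A_x = -745.6 lb.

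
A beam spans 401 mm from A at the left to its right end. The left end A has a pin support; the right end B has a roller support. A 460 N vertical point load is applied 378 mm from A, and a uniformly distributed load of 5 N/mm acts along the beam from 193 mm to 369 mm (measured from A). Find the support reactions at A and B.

A_x = 0, A_y = 289.7 N, B_y = 1050 N

Resultant of the distributed load: 5 × 176 = 880 N at 281 mm from A.
Moments about A: B_y·401 − 460·378 − (5·176)·281 = 0 → B_y = 421160/401 = 1050.27 ≈ 1050 N.
ΣF_y = 0: A_y + 1050.27 − 460 − 5·176 = 0 → A_y = 289.7 N.
ΣF_x = 0: no horizontal applied forces, so A_x = 0.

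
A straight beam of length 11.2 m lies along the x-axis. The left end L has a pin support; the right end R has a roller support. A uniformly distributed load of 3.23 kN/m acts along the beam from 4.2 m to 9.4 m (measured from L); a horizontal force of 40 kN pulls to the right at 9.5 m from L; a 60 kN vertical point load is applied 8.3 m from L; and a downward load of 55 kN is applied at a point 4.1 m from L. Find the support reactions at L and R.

Resultant of the distributed load: 3.23 × 5.2 = 16.796 kN at 6.8 m from L.
ΣM about L: R_y·11.2 − (3.23·5.2)·6.8 − 60·8.3 − 55·4.1 = 0 → R_y = 837.7128/11.2 = 74.7958 ≈ 74.80 kN.
ΣF_y = 0: L_y + 74.7958 − 3.23·5.2 − 60 − 55 = 0 → L_y = 57.00 kN.
ΣF_x = 0: L_x + 40 = 0 → L_x = -40.00 kN.

L_x = -40.00 kN, L_y = 57.00 kN, R_y = 74.80 kN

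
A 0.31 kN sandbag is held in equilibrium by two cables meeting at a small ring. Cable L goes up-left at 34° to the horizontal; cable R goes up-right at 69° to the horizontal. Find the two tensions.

T_L = 0.1140 kN, T_R = 0.2638 kN

ΣF_x = 0: −T_L·cos34° + T_R·cos69° = 0 → T_R = 2.31337·T_L.
ΣF_y = 0: T_L·sin34° + T_R·sin69° = 0.31.
Substitute: T_L·(0.559193 + 2.31337·0.93358) = 0.31 → T_L = 0.114016 ≈ 0.1140 kN.
Then T_R = 2.31337 × 0.114016 = 0.2638 kN.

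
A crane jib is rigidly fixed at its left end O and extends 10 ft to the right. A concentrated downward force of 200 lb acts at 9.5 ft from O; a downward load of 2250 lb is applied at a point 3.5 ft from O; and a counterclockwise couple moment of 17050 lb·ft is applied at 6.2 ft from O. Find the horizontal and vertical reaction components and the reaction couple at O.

O_x = 0, O_y = 2450 lb, M_O = -7275 lb·ft

ΣF_x = 0: O_x = 0.
ΣF_y = 0: O_y − 200 − 2250 = 0 → O_y = 2450 lb.
ΣM about O: M_O − 200·9.5 − 2250·3.5 + 17050 = 0 → M_O = -7275 lb·ft.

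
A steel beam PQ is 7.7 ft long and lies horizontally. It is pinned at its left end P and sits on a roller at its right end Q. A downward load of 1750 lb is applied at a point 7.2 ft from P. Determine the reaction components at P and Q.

Moments about P: Q_y·7.7 − 1750·7.2 = 0 → Q_y = 12600/7.7 = 1636.36 ≈ 1636 lb.
ΣF_y = 0: P_y + 1636.36 − 1750 = 0 → P_y = 113.6 lb.
ΣF_x = 0: no horizontal applied forces, so P_x = 0.

P_x = 0, P_y = 113.6 lb, Q_y = 1636 lb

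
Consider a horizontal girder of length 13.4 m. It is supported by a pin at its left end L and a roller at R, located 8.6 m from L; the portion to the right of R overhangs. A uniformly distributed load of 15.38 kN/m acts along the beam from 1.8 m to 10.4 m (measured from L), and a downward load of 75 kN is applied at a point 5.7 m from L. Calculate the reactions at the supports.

L_x = 0, L_y = 63.74 kN, R_y = 143.5 kN

Resultant of the distributed load: 15.38 × 8.6 = 132.268 kN at 6.1 m from L.
ΣM about L: R_y·8.6 − (15.38·8.6)·6.1 − 75·5.7 = 0 → R_y = 1234.3348/8.6 = 143.527 ≈ 143.5 kN.
ΣF_y = 0: L_y + 143.527 − 15.38·8.6 − 75 = 0 → L_y = 63.74 kN.
ΣF_x = 0: no horizontal applied forces, so L_x = 0.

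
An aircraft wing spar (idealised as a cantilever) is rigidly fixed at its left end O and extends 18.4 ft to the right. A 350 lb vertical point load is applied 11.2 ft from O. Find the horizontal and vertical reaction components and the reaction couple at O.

O_x = 0, O_y = 350.0 lb, M_O = 3920 lb·ft

ΣF_x = 0: O_x = 0.
ΣF_y = 0: O_y − 350 = 0 → O_y = 350.0 lb.
ΣM about O: M_O − 350·11.2 = 0 → M_O = 3920 lb·ft.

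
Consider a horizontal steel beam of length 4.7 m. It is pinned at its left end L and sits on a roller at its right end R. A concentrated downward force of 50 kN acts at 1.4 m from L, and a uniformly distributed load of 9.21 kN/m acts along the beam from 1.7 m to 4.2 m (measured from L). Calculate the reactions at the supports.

Resultant of the distributed load: 9.21 × 2.5 = 23.025 kN at 2.95 m from L.
ΣM about L: R_y·4.7 − 50·1.4 − (9.21·2.5)·2.95 = 0 → R_y = 137.92375/4.7 = 29.3455 ≈ 29.35 kN.
ΣF_y = 0: L_y + 29.3455 − 50 − 9.21·2.5 = 0 → L_y = 43.68 kN.
ΣF_x = 0: no horizontal applied forces, so L_x = 0.

L_x = 0, L_y = 43.68 kN, R_y = 29.35 kN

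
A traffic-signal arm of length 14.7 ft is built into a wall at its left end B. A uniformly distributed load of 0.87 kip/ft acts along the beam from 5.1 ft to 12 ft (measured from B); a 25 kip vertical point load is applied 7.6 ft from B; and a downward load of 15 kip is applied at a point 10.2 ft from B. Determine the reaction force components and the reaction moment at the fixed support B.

B_x = 0, B_y = 46.00 kip, M_B = 394.3 kip·ft

Resultant of the distributed load: 0.87 × 6.9 = 6.003 kip at 8.55 ft from B.
ΣF_x = 0: B_x = 0.
ΣF_y = 0: B_y − 0.87·6.9 − 25 − 15 = 0 → B_y = 46.00 kip.
ΣM about B: M_B − (0.87·6.9)·8.55 − 25·7.6 − 15·10.2 = 0 → M_B = 394.3 kip·ft.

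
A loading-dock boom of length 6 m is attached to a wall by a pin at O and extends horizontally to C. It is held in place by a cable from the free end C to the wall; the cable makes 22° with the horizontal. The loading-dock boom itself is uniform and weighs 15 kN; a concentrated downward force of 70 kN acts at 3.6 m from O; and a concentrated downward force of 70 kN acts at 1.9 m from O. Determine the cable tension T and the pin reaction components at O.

ΣM about O: T·sin22°·6 − 15·3 − 70·3.6 − 70·1.9 = 0 → T = 430/(6·0.374607) = 191.312 ≈ 191.3 kN.
ΣF_x = 0: O_x − T·cos22° = 0 → O_x = 191.312 × 0.927184 = 177.4 kN.
ΣF_y = 0: O_y + T·sin22° − 15 − 70 − 70 = 0 → O_y = 155 − 191.312 × 0.374607 = 83.33 kN.

T = 191.3 kN, O_x = 177.4 kN, O_y = 83.33 kN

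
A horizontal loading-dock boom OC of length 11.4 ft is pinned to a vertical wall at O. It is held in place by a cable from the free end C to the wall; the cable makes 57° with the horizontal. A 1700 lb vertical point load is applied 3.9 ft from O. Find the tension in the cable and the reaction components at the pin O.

T = 693.5 lb, O_x = 377.7 lb, O_y = 1118 lb

ΣM about O: T·sin57°·11.4 − 1700·3.9 = 0 → T = 6630/(11.4·0.838671) = 693.453 ≈ 693.5 lb.
ΣF_x = 0: O_x − T·cos57° = 0 → O_x = 693.453 × 0.544639 = 377.7 lb.
ΣF_y = 0: O_y + T·sin57° − 1700 = 0 → O_y = 1700 − 693.453 × 0.838671 = 1118 lb.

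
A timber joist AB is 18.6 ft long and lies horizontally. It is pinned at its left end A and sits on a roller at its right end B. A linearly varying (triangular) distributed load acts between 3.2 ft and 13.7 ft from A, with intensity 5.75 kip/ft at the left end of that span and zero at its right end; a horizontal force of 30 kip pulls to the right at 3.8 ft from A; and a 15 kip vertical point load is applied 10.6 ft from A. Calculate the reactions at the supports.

Resultant of the triangular load: ½ × 5.75 × 10.5 = 30.1875 kip, acting at 6.7 ft from A (one-third of the span from the peak).
Moments about A: B_y·18.6 − (½·5.75·10.5)·6.7 − 15·10.6 = 0 → B_y = 361.25625/18.6 = 19.4224 ≈ 19.42 kip.
ΣF_y = 0: A_y + 19.4224 − ½·5.75·10.5 − 15 = 0 → A_y = 25.77 kip.
ΣF_x = 0: A_x + 30 = 0 → A_x = -30.00 kip.

A_x = -30.00 kip, A_y = 25.77 kip, B_y = 19.42 kip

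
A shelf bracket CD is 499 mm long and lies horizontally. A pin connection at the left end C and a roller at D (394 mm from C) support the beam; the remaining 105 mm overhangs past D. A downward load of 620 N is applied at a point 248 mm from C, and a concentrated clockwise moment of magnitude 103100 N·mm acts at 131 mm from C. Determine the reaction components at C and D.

Taking moments about C: D_y·394 − 620·248 − 103100 = 0 → D_y = 256860/394 = 651.929 ≈ 651.9 N.
ΣF_y = 0: C_y + 651.929 − 620 = 0 → C_y = -31.93 N.
ΣF_x = 0: no horizontal applied forces, so C_x = 0.

C_x = 0, C_y = -31.93 N, D_y = 651.9 N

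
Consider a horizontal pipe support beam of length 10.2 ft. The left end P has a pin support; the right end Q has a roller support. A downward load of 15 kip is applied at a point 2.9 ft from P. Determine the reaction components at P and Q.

ΣM about P: Q_y·10.2 − 15·2.9 = 0 → Q_y = 43.5/10.2 = 4.26471 ≈ 4.265 kip.
ΣF_y = 0: P_y + 4.26471 − 15 = 0 → P_y = 10.74 kip.
ΣF_x = 0: no horizontal applied forces, so P_x = 0.

P_x = 0, P_y = 10.74 kip, Q_y = 4.265 kip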